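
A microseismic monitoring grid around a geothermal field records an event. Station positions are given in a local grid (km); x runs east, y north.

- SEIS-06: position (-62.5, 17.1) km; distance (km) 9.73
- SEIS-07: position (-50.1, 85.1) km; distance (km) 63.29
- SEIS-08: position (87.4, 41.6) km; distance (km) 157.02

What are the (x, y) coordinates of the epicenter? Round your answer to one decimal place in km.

-68.7 km east, 24.6 km north

Circle about each station: (x + 62.5)² + (y − 17.1)² = 9.73²; (x + 50.1)² + (y − 85.1)² = 63.29²; (x − 87.4)² + (y − 41.6)² = 157.02².
Subtracting pairs of circle equations eliminates x²+y² and gives linear equations (the radical axes):
24.8 x + 136.0 y = 1642.41
299.8 x + 49.0 y = -19389.95
Solving the 2×2 system: x ≈ -68.7, y ≈ 24.6 km.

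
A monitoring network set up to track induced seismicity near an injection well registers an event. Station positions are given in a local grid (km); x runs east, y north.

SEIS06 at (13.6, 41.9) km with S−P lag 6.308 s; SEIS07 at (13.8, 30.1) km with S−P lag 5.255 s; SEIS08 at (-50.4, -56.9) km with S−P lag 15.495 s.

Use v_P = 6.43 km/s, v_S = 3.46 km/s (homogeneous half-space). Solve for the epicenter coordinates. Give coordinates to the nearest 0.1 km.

Distance from S−P lag: d = Δt · v_P v_S / (v_P − v_S) = Δt · (6.43·3.46)/(6.43−3.46) ≈ 7.4908·Δt.
So d_SEIS06 = 47.25, d_SEIS07 = 39.36, d_SEIS08 = 116.07 km.
Circle about each station: (x − 13.6)² + (y − 41.9)² = 47.25²; (x − 13.8)² + (y − 30.1)² = 39.36²; (x + 50.4)² + (y + 56.9)² = 116.07².
Subtracting the SEIS06 equation from the SEIS07 and SEIS08 equations removes the quadratic terms:
0.4 x − 23.6 y = -160.77
-128.0 x − 197.6 y = -7402.48
Solving the 2×2 system: x ≈ 46.1, y ≈ 7.6 km.

(46.1, 7.6)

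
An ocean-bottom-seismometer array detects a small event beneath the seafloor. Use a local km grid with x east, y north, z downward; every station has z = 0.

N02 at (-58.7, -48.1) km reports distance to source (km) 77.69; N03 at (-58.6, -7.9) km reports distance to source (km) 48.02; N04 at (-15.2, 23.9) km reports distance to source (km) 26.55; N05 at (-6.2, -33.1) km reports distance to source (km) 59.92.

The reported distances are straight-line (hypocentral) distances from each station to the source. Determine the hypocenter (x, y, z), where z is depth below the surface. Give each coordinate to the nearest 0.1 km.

(-26.0, 18.3, 23.6)

Each station gives a sphere (x−x_i)² + (y−y_i)² + z² = d_i² (stations at z=0).
Subtracting the N02 sphere from N03 and N04: z² cancels, leaving linear equations in x and y:
0.2 x + 80.4 y = 1466.89
87.0 x + 144.0 y = 373.78
Solving: x ≈ -26.009, y ≈ 18.310 km (keep extra digits for the depth step; rounded: -26.0, 18.3).
Then from the N02 sphere: z² = 77.69² − (x + 58.7)² − (y + 48.1)² with x = -26.009, y = 18.310, so z ≈ 23.595 ≈ 23.6 km.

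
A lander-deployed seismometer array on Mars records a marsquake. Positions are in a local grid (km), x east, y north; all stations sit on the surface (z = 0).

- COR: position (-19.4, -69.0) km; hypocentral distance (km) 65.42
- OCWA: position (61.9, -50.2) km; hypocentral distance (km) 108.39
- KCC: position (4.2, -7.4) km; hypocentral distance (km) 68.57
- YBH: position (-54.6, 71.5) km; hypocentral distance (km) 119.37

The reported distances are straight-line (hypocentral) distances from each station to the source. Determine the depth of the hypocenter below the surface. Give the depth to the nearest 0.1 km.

Each station gives a sphere (x−x_i)² + (y−y_i)² + z² = d_i² (stations at z=0).
Subtracting the COR sphere from OCWA and KCC: z² cancels, leaving linear equations in x and y:
162.6 x + 37.6 y = -6254.33
47.2 x + 123.2 y = -5487.03
Solving: x ≈ -30.903, y ≈ -32.698 km (keep extra digits for the depth step; rounded: -30.9, -32.7).
Then from the COR sphere: z² = 65.42² − (x + 19.4)² − (y + 69.0)² with x = -30.903, y = -32.698, so z ≈ 53.194 ≈ 53.2 km.

depth ≈ 53.2 km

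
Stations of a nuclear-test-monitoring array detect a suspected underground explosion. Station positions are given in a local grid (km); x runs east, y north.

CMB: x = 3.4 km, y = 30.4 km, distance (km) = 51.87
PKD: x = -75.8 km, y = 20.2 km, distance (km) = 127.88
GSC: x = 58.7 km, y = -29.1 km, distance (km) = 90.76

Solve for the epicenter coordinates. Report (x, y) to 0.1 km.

(45.5, 60.7)

Circle about each station: (x − 3.4)² + (y − 30.4)² = 51.87²; (x + 75.8)² + (y − 20.2)² = 127.88²; (x − 58.7)² + (y + 29.1)² = 90.76².
Subtracting the CMB equation from the PKD and GSC equations removes the quadratic terms:
-158.4 x − 20.4 y = -8444.84
110.6 x − 119.0 y = -2190.10
Solving the 2×2 system: x ≈ 45.5, y ≈ 60.7 km.
Check against CMB (with the unrounded x, y): √((x − 3.4)²+(y − 30.4)²) = 51.86 ≈ 51.87 km. ✓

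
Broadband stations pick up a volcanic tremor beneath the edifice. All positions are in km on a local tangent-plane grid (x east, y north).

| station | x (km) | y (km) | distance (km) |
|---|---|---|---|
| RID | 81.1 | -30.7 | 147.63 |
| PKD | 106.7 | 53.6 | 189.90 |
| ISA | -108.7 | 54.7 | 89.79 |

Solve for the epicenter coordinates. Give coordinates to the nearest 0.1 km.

-66.4 km east, -24.5 km north

Circle about each station: (x − 81.1)² + (y + 30.7)² = 147.63²; (x − 106.7)² + (y − 53.6)² = 189.90²; (x + 108.7)² + (y − 54.7)² = 89.79².
Subtracting the RID equation from the PKD and ISA equations removes the quadratic terms:
51.2 x + 168.6 y = -7529.24
-379.6 x + 170.8 y = 21020.45
Solving the 2×2 system: x ≈ -66.4, y ≈ -24.5 km.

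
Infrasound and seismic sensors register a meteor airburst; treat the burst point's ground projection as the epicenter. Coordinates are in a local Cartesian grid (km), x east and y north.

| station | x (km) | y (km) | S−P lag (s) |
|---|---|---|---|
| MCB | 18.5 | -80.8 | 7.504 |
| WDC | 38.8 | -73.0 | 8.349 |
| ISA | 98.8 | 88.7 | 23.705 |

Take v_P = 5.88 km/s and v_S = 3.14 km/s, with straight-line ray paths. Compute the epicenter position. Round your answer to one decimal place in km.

(-2.5, -34.8)

Distance from S−P lag: d = Δt · v_P v_S / (v_P − v_S) = Δt · (5.88·3.14)/(5.88−3.14) ≈ 6.7384·Δt.
So d_MCB = 50.56, d_WDC = 56.26, d_ISA = 159.73 km.
Circle about each station: (x − 18.5)² + (y + 80.8)² = 50.56²; (x − 38.8)² + (y + 73.0)² = 56.26²; (x − 98.8)² + (y − 88.7)² = 159.73².
Subtracting pairs of circle equations eliminates x²+y² and gives linear equations (the radical axes):
40.6 x + 15.6 y = -645.32
160.6 x + 339.0 y = -12199.12
Solving the 2×2 system: x ≈ -2.5, y ≈ -34.8 km.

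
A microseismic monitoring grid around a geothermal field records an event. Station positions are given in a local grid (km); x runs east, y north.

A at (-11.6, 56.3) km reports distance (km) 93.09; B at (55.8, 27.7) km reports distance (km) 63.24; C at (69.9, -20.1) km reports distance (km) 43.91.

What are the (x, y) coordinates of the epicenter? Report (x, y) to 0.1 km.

(26.8, -28.5)

Circle about each station: (x + 11.6)² + (y − 56.3)² = 93.09²; (x − 55.8)² + (y − 27.7)² = 63.24²; (x − 69.9)² + (y + 20.1)² = 43.91².
Subtracting the A equation from the B and C equations removes the quadratic terms:
134.8 x − 57.2 y = 5243.13
163.0 x − 152.8 y = 8723.43
Solving the 2×2 system: x ≈ 26.8, y ≈ -28.5 km.
Check against A (with the unrounded x, y): √((x + 11.6)²+(y − 56.3)²) = 93.09 ≈ 93.09 km. ✓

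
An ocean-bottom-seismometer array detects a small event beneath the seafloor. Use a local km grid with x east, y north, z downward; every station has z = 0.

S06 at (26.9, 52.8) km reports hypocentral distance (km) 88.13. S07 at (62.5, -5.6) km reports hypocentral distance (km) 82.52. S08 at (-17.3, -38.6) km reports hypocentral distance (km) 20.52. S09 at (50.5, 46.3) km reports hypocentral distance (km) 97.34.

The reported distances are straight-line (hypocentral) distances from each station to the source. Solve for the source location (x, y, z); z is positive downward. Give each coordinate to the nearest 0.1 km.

Each station gives a sphere (x−x_i)² + (y−y_i)² + z² = d_i² (stations at z=0).
Subtracting the S06 sphere from S07 and S08: z² cancels, leaving linear equations in x and y:
71.2 x − 116.8 y = 1383.51
-88.4 x − 182.8 y = 5623.63
Solving: x ≈ -17.306, y ≈ -22.395 km (keep extra digits for the depth step; rounded: -17.3, -22.4).
Then from the S06 sphere: z² = 88.13² − (x − 26.9)² − (y − 52.8)² with x = -17.306, y = -22.395, so z ≈ 12.587 ≈ 12.6 km.

(-17.3, -22.4, 12.6)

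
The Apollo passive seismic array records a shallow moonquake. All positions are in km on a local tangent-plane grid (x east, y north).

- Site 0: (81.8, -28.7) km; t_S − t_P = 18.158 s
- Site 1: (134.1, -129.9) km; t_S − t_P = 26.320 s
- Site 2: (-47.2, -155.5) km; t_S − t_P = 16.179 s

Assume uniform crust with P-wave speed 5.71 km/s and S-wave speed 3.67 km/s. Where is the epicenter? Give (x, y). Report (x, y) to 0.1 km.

Distance from S−P lag: d = Δt · v_P v_S / (v_P − v_S) = Δt · (5.71·3.67)/(5.71−3.67) ≈ 10.2724·Δt.
So d_Site 0 = 186.53, d_Site 1 = 270.37, d_Site 2 = 166.20 km.
Circle about each station: (x − 81.8)² + (y + 28.7)² = 186.53²; (x − 134.1)² + (y + 129.9)² = 270.37²; (x + 47.2)² + (y + 155.5)² = 166.20².
Subtracting the Site 0 equation from the Site 1 and Site 2 equations removes the quadratic terms:
104.6 x − 202.4 y = -10964.61
-258.0 x − 253.6 y = 26064.16
Solving the 2×2 system: x ≈ -102.3, y ≈ 1.3 km.

(-102.3, 1.3)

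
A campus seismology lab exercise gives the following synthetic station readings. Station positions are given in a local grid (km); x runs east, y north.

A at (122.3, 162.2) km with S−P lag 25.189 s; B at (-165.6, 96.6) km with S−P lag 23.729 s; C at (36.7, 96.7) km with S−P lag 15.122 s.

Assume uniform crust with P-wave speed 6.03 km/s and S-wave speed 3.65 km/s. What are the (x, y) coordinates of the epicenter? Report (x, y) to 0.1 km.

Distance from S−P lag: d = Δt · v_P v_S / (v_P − v_S) = Δt · (6.03·3.65)/(6.03−3.65) ≈ 9.2477·Δt.
So d_A = 232.94, d_B = 219.44, d_C = 139.84 km.
Circle about each station: (x − 122.3)² + (y − 162.2)² = 232.94²; (x + 165.6)² + (y − 96.6)² = 219.44²; (x − 36.7)² + (y − 96.7)² = 139.84².
Subtracting pairs of circle equations eliminates x²+y² and gives linear equations (the radical axes):
-575.8 x − 131.2 y = 1595.92
-171.2 x − 131.0 y = 4137.47
Solving the 2×2 system: x ≈ 6.3, y ≈ -39.8 km.

(6.3, -39.8)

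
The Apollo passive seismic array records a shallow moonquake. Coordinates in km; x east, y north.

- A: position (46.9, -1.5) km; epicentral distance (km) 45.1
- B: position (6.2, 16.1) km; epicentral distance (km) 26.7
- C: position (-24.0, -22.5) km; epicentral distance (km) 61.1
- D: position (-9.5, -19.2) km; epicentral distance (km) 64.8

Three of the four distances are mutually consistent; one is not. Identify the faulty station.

C

Solve using three stations at a time. Using A, B, D (subtract circle equations pairwise → linear system) gives (x, y) ≈ (23.1, 36.8).
Distances from that point to each station vs reported:
  A: calculated 45.1 vs reported 45.1 → residual 0.0 km
  B: calculated 26.7 vs reported 26.7 → residual 0.0 km
  C: calculated 75.7 vs reported 61.1 → residual 14.6 km
  D: calculated 64.8 vs reported 64.8 → residual 0.0 km
A, B, D are mutually consistent (residuals ≈ 0); C is off by 14.6 km.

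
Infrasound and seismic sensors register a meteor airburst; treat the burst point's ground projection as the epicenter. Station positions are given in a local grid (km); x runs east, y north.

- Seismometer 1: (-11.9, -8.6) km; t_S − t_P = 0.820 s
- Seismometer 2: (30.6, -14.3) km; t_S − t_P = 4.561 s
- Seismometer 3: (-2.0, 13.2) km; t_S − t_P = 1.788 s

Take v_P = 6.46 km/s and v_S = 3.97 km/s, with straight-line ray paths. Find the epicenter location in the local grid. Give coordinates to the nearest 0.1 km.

(-14.3, -0.5)

Distance from S−P lag: d = Δt · v_P v_S / (v_P − v_S) = Δt · (6.46·3.97)/(6.46−3.97) ≈ 10.2997·Δt.
So d_Seismometer 1 = 8.45, d_Seismometer 2 = 46.98, d_Seismometer 3 = 18.42 km.
Circle about each station: (x + 11.9)² + (y + 8.6)² = 8.45²; (x − 30.6)² + (y + 14.3)² = 46.98²; (x + 2.0)² + (y − 13.2)² = 18.42².
Subtracting pairs of circle equations eliminates x²+y² and gives linear equations (the radical axes):
85.0 x − 11.4 y = -1210.44
19.8 x + 43.6 y = -305.22
Solving the 2×2 system: x ≈ -14.3, y ≈ -0.5 km.
Check against Seismometer 1 (with the unrounded x, y): √((x + 11.9)²+(y + 8.6)²) = 8.45 ≈ 8.45 km. ✓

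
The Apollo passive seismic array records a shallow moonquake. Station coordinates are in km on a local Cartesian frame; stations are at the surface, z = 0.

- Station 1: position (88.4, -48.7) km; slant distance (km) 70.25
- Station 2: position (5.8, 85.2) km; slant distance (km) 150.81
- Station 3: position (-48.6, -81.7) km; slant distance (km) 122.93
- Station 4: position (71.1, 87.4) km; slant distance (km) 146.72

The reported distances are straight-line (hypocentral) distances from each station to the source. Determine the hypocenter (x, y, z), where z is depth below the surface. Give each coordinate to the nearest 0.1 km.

Each station gives a sphere (x−x_i)² + (y−y_i)² + z² = d_i² (stations at z=0).
Subtracting the Station 1 sphere from Station 2 and Station 3: z² cancels, leaving linear equations in x and y:
-165.2 x + 267.8 y = -20702.16
-274.0 x − 66.0 y = -11326.12
Solving: x ≈ 52.200, y ≈ -45.103 km (keep extra digits for the depth step; rounded: 52.2, -45.1).
Then from the Station 1 sphere: z² = 70.25² − (x − 88.4)² − (y + 48.7)² with x = 52.200, y = -45.103, so z ≈ 60.097 ≈ 60.1 km.

x ≈ 52.2 km, y ≈ -45.1 km, depth ≈ 60.1 km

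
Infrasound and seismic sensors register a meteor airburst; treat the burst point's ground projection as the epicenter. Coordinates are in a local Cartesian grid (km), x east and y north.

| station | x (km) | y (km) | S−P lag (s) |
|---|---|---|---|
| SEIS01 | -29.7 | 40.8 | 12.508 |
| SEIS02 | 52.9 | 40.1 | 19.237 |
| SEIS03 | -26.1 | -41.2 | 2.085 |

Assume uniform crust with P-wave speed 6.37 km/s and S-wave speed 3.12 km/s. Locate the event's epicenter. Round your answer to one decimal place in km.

(-37.4, -35.3)

Distance from S−P lag: d = Δt · v_P v_S / (v_P − v_S) = Δt · (6.37·3.12)/(6.37−3.12) ≈ 6.1152·Δt.
So d_SEIS01 = 76.49, d_SEIS02 = 117.64, d_SEIS03 = 12.75 km.
Circle about each station: (x + 29.7)² + (y − 40.8)² = 76.49²; (x − 52.9)² + (y − 40.1)² = 117.64²; (x + 26.1)² + (y + 41.2)² = 12.75².
Subtracting the SEIS01 equation from the SEIS02 and SEIS03 equations removes the quadratic terms:
165.2 x − 1.4 y = -6128.76
7.2 x − 164.0 y = 5520.08
Solving the 2×2 system: x ≈ -37.4, y ≈ -35.3 km.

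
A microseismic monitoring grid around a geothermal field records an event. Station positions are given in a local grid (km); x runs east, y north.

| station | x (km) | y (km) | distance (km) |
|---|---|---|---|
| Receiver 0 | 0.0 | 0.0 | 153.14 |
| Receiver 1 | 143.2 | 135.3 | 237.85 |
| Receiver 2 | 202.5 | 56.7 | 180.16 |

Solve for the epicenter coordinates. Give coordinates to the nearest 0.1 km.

Circle about each station: x² + y² = 153.14²; (x − 143.2)² + (y − 135.3)² = 237.85²; (x − 202.5)² + (y − 56.7)² = 180.16².
Subtracting the Receiver 0 equation from the Receiver 1 and Receiver 2 equations removes the quadratic terms:
286.4 x + 270.6 y = 5691.57
405.0 x + 113.4 y = 35215.37
Solving the 2×2 system: x ≈ 115.2, y ≈ -100.9 km.

x ≈ 115.2 km, y ≈ -100.9 km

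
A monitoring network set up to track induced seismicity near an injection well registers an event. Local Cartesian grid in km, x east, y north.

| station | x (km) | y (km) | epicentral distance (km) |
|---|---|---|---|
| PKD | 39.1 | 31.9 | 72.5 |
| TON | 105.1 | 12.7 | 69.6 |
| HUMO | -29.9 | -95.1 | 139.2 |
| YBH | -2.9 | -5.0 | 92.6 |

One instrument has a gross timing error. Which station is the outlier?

Solve using three stations at a time. Using PKD, HUMO, YBH (subtract circle equations pairwise → linear system) gives (x, y) ≈ (88.3, -21.5).
Distances from that point to each station vs reported:
  PKD: calculated 72.6 vs reported 72.5 → residual 0.1 km
  TON: calculated 38.1 vs reported 69.6 → residual 31.5 km
  HUMO: calculated 139.2 vs reported 139.2 → residual 0.0 km
  YBH: calculated 92.7 vs reported 92.6 → residual 0.1 km
PKD, HUMO, YBH are mutually consistent (residuals ≈ 0); TON is off by 31.5 km.

TON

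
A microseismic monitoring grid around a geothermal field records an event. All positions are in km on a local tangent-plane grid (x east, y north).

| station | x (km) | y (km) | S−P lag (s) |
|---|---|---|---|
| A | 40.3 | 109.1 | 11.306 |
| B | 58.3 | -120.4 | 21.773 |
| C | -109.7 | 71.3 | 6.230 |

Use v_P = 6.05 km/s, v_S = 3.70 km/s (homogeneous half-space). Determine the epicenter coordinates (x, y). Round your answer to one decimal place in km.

Distance from S−P lag: d = Δt · v_P v_S / (v_P − v_S) = Δt · (6.05·3.70)/(6.05−3.70) ≈ 9.5255·Δt.
So d_A = 107.70, d_B = 207.40, d_C = 59.34 km.
Circle about each station: (x − 40.3)² + (y − 109.1)² = 107.70²; (x − 58.3)² + (y + 120.4)² = 207.40²; (x + 109.7)² + (y − 71.3)² = 59.34².
Subtracting pairs of circle equations eliminates x²+y² and gives linear equations (the radical axes):
36.0 x − 459.0 y = -27047.32
-300.0 x − 75.6 y = 11668.93
Solving the 2×2 system: x ≈ -52.7, y ≈ 54.8 km.

x ≈ -52.7 km, y ≈ 54.8 km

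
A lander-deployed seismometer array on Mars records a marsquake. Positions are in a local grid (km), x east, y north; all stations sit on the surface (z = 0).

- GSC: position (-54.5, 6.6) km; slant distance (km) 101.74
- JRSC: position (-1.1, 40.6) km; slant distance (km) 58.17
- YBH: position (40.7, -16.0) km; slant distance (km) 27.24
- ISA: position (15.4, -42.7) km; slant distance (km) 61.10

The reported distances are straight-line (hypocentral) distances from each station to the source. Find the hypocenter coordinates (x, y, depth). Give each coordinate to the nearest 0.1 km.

Each station gives a sphere (x−x_i)² + (y−y_i)² + z² = d_i² (stations at z=0).
Subtracting the GSC sphere from JRSC and YBH: z² cancels, leaving linear equations in x and y:
106.8 x + 68.0 y = 5603.04
190.4 x − 45.2 y = 8507.69
Solving: x ≈ 46.796, y ≈ 8.900 km (keep extra digits for the depth step; rounded: 46.8, 8.9).
Then from the GSC sphere: z² = 101.74² − (x + 54.5)² − (y − 6.6)² with x = 46.796, y = 8.900, so z ≈ 9.212 ≈ 9.2 km.
Check against ISA (with the unrounded solution): distance 61.10 ≈ 61.10 km. ✓

x ≈ 46.8 km, y ≈ 8.9 km, depth ≈ 9.2 km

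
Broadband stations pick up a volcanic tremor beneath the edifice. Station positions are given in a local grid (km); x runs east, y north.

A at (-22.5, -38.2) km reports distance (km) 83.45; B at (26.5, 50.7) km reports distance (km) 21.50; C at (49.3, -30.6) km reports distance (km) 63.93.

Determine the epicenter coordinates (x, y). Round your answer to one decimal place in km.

Circle about each station: (x + 22.5)² + (y + 38.2)² = 83.45²; (x − 26.5)² + (y − 50.7)² = 21.50²; (x − 49.3)² + (y + 30.6)² = 63.93².
Subtracting pairs of circle equations eliminates x²+y² and gives linear equations (the radical axes):
98.0 x + 177.8 y = 7808.90
143.6 x + 15.2 y = 4278.22
Solving the 2×2 system: x ≈ 26.7, y ≈ 29.2 km.
Check against A (with the unrounded x, y): √((x + 22.5)²+(y + 38.2)²) = 83.45 ≈ 83.45 km. ✓

26.7 km east, 29.2 km north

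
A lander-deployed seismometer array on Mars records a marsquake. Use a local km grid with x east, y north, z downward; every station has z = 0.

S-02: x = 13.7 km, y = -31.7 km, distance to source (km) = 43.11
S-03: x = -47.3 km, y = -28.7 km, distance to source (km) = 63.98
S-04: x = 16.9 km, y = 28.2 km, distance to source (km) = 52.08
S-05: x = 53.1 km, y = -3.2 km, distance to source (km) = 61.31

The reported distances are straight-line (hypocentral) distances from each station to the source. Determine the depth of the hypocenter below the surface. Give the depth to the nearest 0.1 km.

z ≈ 34.4 km

Each station gives a sphere (x−x_i)² + (y−y_i)² + z² = d_i² (stations at z=0).
Subtracting the S-02 sphere from S-03 and S-04: z² cancels, leaving linear equations in x and y:
-122.0 x + 6.0 y = -366.57
6.4 x + 119.8 y = -965.58
Solving: x ≈ 2.601, y ≈ -8.199 km (keep extra digits for the depth step; rounded: 2.6, -8.2).
Then from the S-02 sphere: z² = 43.11² − (x − 13.7)² − (y + 31.7)² with x = 2.601, y = -8.199, so z ≈ 34.395 ≈ 34.4 km.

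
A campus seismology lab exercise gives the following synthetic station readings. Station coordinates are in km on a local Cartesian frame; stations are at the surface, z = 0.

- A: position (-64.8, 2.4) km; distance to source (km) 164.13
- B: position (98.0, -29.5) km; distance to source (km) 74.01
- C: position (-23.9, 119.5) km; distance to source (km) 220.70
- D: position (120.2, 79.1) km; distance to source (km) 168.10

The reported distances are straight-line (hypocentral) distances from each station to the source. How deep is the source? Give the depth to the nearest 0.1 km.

Each station gives a sphere (x−x_i)² + (y−y_i)² + z² = d_i² (stations at z=0).
Subtracting the A sphere from B and C: z² cancels, leaving linear equations in x and y:
325.6 x − 63.8 y = 27730.63
81.8 x + 234.2 y = -11123.17
Solving: x ≈ 71.002, y ≈ -72.294 km (keep extra digits for the depth step; rounded: 71.0, -72.3).
Then from the A sphere: z² = 164.13² − (x + 64.8)² − (y − 2.4)² with x = 71.002, y = -72.294, so z ≈ 54.012 ≈ 54.0 km.

depth ≈ 54.0 km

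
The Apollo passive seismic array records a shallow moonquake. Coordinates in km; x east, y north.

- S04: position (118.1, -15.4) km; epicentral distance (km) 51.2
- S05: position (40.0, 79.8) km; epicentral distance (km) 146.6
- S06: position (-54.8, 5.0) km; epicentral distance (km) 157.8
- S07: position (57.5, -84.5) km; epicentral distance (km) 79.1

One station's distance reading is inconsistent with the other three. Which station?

S07

Solve using three stations at a time. Using S04, S05, S06 (subtract circle equations pairwise → linear system) gives (x, y) ≈ (89.8, -58.1).
Distances from that point to each station vs reported:
  S04: calculated 51.2 vs reported 51.2 → residual 0.0 km
  S05: calculated 146.6 vs reported 146.6 → residual 0.0 km
  S06: calculated 157.8 vs reported 157.8 → residual 0.0 km
  S07: calculated 41.8 vs reported 79.1 → residual 37.3 km
S04, S05, S06 are mutually consistent (residuals ≈ 0); S07 is off by 37.3 km.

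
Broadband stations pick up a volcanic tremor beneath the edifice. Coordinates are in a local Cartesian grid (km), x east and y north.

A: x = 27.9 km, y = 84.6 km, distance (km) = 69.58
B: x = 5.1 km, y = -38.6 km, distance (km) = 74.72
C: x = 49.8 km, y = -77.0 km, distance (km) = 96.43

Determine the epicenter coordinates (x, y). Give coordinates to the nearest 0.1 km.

Circle about each station: (x − 27.9)² + (y − 84.6)² = 69.58²; (x − 5.1)² + (y + 38.6)² = 74.72²; (x − 49.8)² + (y + 77.0)² = 96.43².
Subtracting pairs of circle equations eliminates x²+y² and gives linear equations (the radical axes):
-45.6 x − 246.4 y = -7161.30
43.8 x − 323.2 y = -3983.90
Solving the 2×2 system: x ≈ 52.2, y ≈ 19.4 km.

x ≈ 52.2 km, y ≈ 19.4 km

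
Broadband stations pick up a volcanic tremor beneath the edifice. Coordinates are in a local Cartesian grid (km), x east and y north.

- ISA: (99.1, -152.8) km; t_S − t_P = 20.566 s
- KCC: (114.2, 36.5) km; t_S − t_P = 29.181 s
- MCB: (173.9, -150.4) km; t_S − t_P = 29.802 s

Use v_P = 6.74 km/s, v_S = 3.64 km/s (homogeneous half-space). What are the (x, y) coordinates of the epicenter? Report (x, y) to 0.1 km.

x ≈ -59.4 km, y ≈ -115.8 km

Distance from S−P lag: d = Δt · v_P v_S / (v_P − v_S) = Δt · (6.74·3.64)/(6.74−3.64) ≈ 7.9141·Δt.
So d_ISA = 162.76, d_KCC = 230.94, d_MCB = 235.85 km.
Circle about each station: (x − 99.1)² + (y + 152.8)² = 162.76²; (x − 114.2)² + (y − 36.5)² = 230.94²; (x − 173.9)² + (y + 150.4)² = 235.85².
Subtracting the ISA equation from the KCC and MCB equations removes the quadratic terms:
30.2 x + 378.6 y = -45637.23
149.6 x + 4.8 y = -9441.68
Solving the 2×2 system: x ≈ -59.4, y ≈ -115.8 km.
Check against ISA (with the unrounded x, y): √((x − 99.1)²+(y + 152.8)²) = 162.76 ≈ 162.76 km. ✓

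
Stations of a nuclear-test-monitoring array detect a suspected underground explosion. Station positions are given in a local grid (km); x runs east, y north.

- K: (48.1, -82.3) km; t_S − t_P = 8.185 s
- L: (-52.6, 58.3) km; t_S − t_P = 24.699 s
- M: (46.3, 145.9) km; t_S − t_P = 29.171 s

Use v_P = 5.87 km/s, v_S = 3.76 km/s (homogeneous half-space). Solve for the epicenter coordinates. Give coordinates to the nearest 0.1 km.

x ≈ 92.0 km, y ≈ -155.8 km

Distance from S−P lag: d = Δt · v_P v_S / (v_P − v_S) = Δt · (5.87·3.76)/(5.87−3.76) ≈ 10.4603·Δt.
So d_K = 85.62, d_L = 258.36, d_M = 305.14 km.
Circle about each station: (x − 48.1)² + (y + 82.3)² = 85.62²; (x + 52.6)² + (y − 58.3)² = 258.36²; (x − 46.3)² + (y − 145.9)² = 305.14².
Subtracting the K equation from the L and M equations removes the quadratic terms:
-201.4 x + 281.2 y = -62340.36
-3.6 x + 456.4 y = -71436.04
Solving the 2×2 system: x ≈ 92.0, y ≈ -155.8 km.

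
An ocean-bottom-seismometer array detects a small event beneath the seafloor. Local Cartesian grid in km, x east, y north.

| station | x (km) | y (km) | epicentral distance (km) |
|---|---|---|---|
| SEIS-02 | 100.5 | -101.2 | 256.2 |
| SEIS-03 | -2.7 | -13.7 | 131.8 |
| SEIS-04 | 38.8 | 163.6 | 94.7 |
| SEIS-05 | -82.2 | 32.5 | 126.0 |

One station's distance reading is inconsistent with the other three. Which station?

SEIS-05

Solve using three stations at a time. Using SEIS-02, SEIS-03, SEIS-04 (subtract circle equations pairwise → linear system) gives (x, y) ≈ (-40.9, 112.4).
Distances from that point to each station vs reported:
  SEIS-02: calculated 256.2 vs reported 256.2 → residual 0.0 km
  SEIS-03: calculated 131.8 vs reported 131.8 → residual 0.0 km
  SEIS-04: calculated 94.7 vs reported 94.7 → residual 0.0 km
  SEIS-05: calculated 90.0 vs reported 126.0 → residual 36.0 km
SEIS-02, SEIS-03, SEIS-04 are mutually consistent (residuals ≈ 0); SEIS-05 is off by 36.0 km.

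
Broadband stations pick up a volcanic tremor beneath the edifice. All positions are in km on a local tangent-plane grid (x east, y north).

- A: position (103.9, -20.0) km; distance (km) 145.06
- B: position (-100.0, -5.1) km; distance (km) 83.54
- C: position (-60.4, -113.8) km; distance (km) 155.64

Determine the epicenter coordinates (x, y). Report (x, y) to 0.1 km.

x ≈ -28.8 km, y ≈ 38.6 km

Circle about each station: (x − 103.9)² + (y + 20.0)² = 145.06²; (x + 100.0)² + (y + 5.1)² = 83.54²; (x + 60.4)² + (y + 113.8)² = 155.64².
Subtracting pairs of circle equations eliminates x²+y² and gives linear equations (the radical axes):
-407.8 x + 29.8 y = 12894.27
-328.6 x − 187.6 y = 2221.98
Solving the 2×2 system: x ≈ -28.8, y ≈ 38.6 km.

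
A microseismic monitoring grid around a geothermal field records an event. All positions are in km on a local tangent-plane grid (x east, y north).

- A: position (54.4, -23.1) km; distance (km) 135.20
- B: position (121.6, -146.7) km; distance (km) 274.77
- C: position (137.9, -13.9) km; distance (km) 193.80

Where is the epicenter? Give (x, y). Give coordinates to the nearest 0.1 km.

x ≈ -30.4 km, y ≈ 82.2 km

Circle about each station: (x − 54.4)² + (y + 23.1)² = 135.20²; (x − 121.6)² + (y + 146.7)² = 274.77²; (x − 137.9)² + (y + 13.9)² = 193.80².
Subtracting pairs of circle equations eliminates x²+y² and gives linear equations (the radical axes):
134.4 x − 247.2 y = -24405.03
167.0 x + 18.4 y = -3562.75
Solving the 2×2 system: x ≈ -30.4, y ≈ 82.2 km.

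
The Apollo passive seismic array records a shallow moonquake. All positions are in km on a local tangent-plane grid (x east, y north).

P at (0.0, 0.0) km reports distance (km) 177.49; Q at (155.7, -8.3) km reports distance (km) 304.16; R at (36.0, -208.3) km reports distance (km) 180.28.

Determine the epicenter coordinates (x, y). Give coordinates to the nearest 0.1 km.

(-124.6, -126.4)

Circle about each station: x² + y² = 177.49²; (x − 155.7)² + (y + 8.3)² = 304.16²; (x − 36.0)² + (y + 208.3)² = 180.28².
Subtracting the P equation from the Q and R equations removes the quadratic terms:
311.4 x − 16.6 y = -36699.23
72.0 x − 416.6 y = 43686.71
Solving the 2×2 system: x ≈ -124.6, y ≈ -126.4 km.
Check against P (with the unrounded x, y): √(x²+y²) = 177.48 ≈ 177.49 km. ✓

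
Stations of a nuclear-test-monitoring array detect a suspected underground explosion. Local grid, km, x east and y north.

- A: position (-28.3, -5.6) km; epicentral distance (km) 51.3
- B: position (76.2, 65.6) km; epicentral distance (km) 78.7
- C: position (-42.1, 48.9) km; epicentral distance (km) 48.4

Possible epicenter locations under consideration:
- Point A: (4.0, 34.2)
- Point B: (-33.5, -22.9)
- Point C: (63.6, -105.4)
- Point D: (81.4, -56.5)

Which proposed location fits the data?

For each candidate, compare |candidate − station| to the reported distance:
Point A: residuals A 0.0, B 0.0, C 0.0 → max 0.0 km
Point B: residuals A 33.2, B 62.2, C 23.9 → max 62.2 km
Point C: residuals A 84.4, B 92.8, C 138.6 → max 138.6 km
Point D: residuals A 69.6, B 43.5, C 114.0 → max 114.0 km
Only Point A has all residuals ≈ 0.

Point A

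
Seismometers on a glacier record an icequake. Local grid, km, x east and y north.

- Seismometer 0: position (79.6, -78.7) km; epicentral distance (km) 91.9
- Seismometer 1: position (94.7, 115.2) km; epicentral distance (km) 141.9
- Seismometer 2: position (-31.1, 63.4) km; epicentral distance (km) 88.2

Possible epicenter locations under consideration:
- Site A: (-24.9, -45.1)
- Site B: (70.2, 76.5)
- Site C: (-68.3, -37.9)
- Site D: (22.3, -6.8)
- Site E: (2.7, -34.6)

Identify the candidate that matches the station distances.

Site D

For each candidate, compare |candidate − station| to the reported distance:
Site A: residuals Seismometer 0 17.9, Seismometer 1 58.1, Seismometer 2 20.5 → max 58.1 km
Site B: residuals Seismometer 0 63.6, Seismometer 1 96.1, Seismometer 2 13.9 → max 96.1 km
Site C: residuals Seismometer 0 61.5, Seismometer 1 81.7, Seismometer 2 19.7 → max 81.7 km
Site D: residuals Seismometer 0 0.0, Seismometer 1 0.0, Seismometer 2 0.0 → max 0.0 km
Site E: residuals Seismometer 0 3.3, Seismometer 1 33.9, Seismometer 2 15.5 → max 33.9 km
Only Site D has all residuals ≈ 0.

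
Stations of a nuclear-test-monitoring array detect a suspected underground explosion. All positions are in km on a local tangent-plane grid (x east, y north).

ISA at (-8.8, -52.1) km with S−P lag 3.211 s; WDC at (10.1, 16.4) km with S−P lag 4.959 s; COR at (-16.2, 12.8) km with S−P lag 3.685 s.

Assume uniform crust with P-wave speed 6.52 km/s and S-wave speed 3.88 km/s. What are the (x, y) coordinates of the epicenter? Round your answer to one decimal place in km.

-17.2 km east, -22.5 km north

Distance from S−P lag: d = Δt · v_P v_S / (v_P − v_S) = Δt · (6.52·3.88)/(6.52−3.88) ≈ 9.5824·Δt.
So d_ISA = 30.77, d_WDC = 47.52, d_COR = 35.31 km.
Circle about each station: (x + 8.8)² + (y + 52.1)² = 30.77²; (x − 10.1)² + (y − 16.4)² = 47.52²; (x + 16.2)² + (y − 12.8)² = 35.31².
Subtracting the ISA equation from the WDC and COR equations removes the quadratic terms:
37.8 x + 137.0 y = -3732.24
-14.8 x + 129.8 y = -2665.57
Solving the 2×2 system: x ≈ -17.2, y ≈ -22.5 km.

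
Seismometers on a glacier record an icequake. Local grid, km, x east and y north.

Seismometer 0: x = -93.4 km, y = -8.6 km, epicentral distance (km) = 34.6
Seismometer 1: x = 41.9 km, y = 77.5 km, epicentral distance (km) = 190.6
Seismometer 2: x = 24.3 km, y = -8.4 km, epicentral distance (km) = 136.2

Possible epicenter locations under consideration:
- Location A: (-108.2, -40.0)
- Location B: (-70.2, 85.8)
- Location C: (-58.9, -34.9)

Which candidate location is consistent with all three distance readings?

For each candidate, compare |candidate − station| to the reported distance:
Location A: residuals Seismometer 0 0.1, Seismometer 1 0.0, Seismometer 2 0.0 → max 0.1 km
Location B: residuals Seismometer 0 62.6, Seismometer 1 78.2, Seismometer 2 2.8 → max 78.2 km
Location C: residuals Seismometer 0 8.8, Seismometer 1 39.6, Seismometer 2 48.9 → max 48.9 km
Only Location A has all residuals ≈ 0.

Location A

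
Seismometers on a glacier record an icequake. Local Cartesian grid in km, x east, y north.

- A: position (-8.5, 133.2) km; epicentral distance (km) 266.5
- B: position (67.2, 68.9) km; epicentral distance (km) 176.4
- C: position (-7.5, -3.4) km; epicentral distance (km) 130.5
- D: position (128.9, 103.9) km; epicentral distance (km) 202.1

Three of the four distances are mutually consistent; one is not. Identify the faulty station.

C

Solve using three stations at a time. Using A, B, D (subtract circle equations pairwise → linear system) gives (x, y) ≈ (123.8, -98.0).
Distances from that point to each station vs reported:
  A: calculated 266.4 vs reported 266.5 → residual 0.1 km
  B: calculated 176.3 vs reported 176.4 → residual 0.1 km
  C: calculated 161.9 vs reported 130.5 → residual 31.4 km
  D: calculated 202.0 vs reported 202.1 → residual 0.1 km
A, B, D are mutually consistent (residuals ≈ 0); C is off by 31.4 km.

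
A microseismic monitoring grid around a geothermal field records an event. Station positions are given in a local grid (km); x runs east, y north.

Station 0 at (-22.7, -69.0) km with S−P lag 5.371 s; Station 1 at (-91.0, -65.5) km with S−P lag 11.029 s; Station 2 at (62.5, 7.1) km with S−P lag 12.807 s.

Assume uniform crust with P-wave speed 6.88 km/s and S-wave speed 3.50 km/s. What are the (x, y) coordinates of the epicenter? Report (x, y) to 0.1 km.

Distance from S−P lag: d = Δt · v_P v_S / (v_P − v_S) = Δt · (6.88·3.50)/(6.88−3.50) ≈ 7.1243·Δt.
So d_Station 0 = 38.26, d_Station 1 = 78.57, d_Station 2 = 91.24 km.
Circle about each station: (x + 22.7)² + (y + 69.0)² = 38.26²; (x + 91.0)² + (y + 65.5)² = 78.57²; (x − 62.5)² + (y − 7.1)² = 91.24².
Subtracting the Station 0 equation from the Station 1 and Station 2 equations removes the quadratic terms:
-136.6 x + 7.0 y = 2585.54
170.4 x + 152.2 y = -8180.54
Solving the 2×2 system: x ≈ -20.5, y ≈ -30.8 km.

(-20.5, -30.8)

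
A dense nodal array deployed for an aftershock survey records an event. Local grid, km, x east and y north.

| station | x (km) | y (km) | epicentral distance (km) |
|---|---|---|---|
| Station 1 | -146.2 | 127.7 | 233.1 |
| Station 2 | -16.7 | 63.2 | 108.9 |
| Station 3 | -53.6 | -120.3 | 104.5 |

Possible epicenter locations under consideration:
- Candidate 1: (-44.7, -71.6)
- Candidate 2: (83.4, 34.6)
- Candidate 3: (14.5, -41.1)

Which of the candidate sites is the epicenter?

Candidate 3

For each candidate, compare |candidate − station| to the reported distance:
Candidate 1: residuals Station 1 9.4, Station 2 28.8, Station 3 55.0 → max 55.0 km
Candidate 2: residuals Station 1 14.7, Station 2 4.8, Station 3 102.3 → max 102.3 km
Candidate 3: residuals Station 1 0.0, Station 2 0.0, Station 3 0.0 → max 0.0 km
Only Candidate 3 has all residuals ≈ 0.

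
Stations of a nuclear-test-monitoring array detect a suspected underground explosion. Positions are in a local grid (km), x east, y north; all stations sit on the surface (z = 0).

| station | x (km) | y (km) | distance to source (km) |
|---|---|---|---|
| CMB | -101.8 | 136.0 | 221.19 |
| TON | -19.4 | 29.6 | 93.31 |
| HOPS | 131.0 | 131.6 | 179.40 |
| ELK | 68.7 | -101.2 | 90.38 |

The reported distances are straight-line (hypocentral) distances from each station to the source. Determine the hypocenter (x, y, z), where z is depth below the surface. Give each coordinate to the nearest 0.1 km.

Each station gives a sphere (x−x_i)² + (y−y_i)² + z² = d_i² (stations at z=0).
Subtracting the CMB sphere from TON and HOPS: z² cancels, leaving linear equations in x and y:
164.8 x − 212.8 y = 12611.54
465.6 x − 8.8 y = 22360.98
Solving: x ≈ 47.603, y ≈ -22.399 km (keep extra digits for the depth step; rounded: 47.6, -22.4).
Then from the CMB sphere: z² = 221.19² − (x + 101.8)² − (y − 136.0)² with x = 47.603, y = -22.399, so z ≈ 38.904 ≈ 38.9 km.
Check against ELK (with the unrounded solution): distance 90.38 ≈ 90.38 km. ✓

x ≈ 47.6 km, y ≈ -22.4 km, depth ≈ 38.9 km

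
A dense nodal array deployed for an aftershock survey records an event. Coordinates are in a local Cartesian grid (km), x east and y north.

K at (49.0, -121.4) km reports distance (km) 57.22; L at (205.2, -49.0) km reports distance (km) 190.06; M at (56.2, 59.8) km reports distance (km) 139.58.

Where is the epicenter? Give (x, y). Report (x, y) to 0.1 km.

x ≈ 16.8 km, y ≈ -74.1 km

Circle about each station: (x − 49.0)² + (y + 121.4)² = 57.22²; (x − 205.2)² + (y + 49.0)² = 190.06²; (x − 56.2)² + (y − 59.8)² = 139.58².
Subtracting pairs of circle equations eliminates x²+y² and gives linear equations (the radical axes):
312.4 x + 144.8 y = -5479.60
14.4 x + 362.4 y = -26612.93
Solving the 2×2 system: x ≈ 16.8, y ≈ -74.1 km.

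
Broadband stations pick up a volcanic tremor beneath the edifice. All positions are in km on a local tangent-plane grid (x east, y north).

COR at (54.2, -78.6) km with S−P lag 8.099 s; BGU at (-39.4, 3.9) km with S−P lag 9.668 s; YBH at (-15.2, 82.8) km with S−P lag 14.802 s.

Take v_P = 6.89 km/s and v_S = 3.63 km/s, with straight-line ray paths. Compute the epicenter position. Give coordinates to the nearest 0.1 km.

30.4 km east, -21.2 km north

Distance from S−P lag: d = Δt · v_P v_S / (v_P − v_S) = Δt · (6.89·3.63)/(6.89−3.63) ≈ 7.6720·Δt.
So d_COR = 62.14, d_BGU = 74.17, d_YBH = 113.56 km.
Circle about each station: (x − 54.2)² + (y + 78.6)² = 62.14²; (x + 39.4)² + (y − 3.9)² = 74.17²; (x + 15.2)² + (y − 82.8)² = 113.56².
Subtracting pairs of circle equations eliminates x²+y² and gives linear equations (the radical axes):
-187.2 x + 165.0 y = -9187.84
-138.8 x + 322.8 y = -11063.21
Solving the 2×2 system: x ≈ 30.4, y ≈ -21.2 km.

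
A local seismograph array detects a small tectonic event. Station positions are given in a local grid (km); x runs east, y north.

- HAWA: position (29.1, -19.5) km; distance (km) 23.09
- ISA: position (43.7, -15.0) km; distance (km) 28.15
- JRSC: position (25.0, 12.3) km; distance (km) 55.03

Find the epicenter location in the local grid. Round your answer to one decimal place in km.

x ≈ 35.1 km, y ≈ -41.8 km

Circle about each station: (x − 29.1)² + (y + 19.5)² = 23.09²; (x − 43.7)² + (y + 15.0)² = 28.15²; (x − 25.0)² + (y − 12.3)² = 55.03².
Subtracting the HAWA equation from the ISA and JRSC equations removes the quadratic terms:
29.2 x + 9.0 y = 648.36
-8.2 x + 63.6 y = -2945.92
Solving the 2×2 system: x ≈ 35.1, y ≈ -41.8 km.
Check against HAWA (with the unrounded x, y): √((x − 29.1)²+(y + 19.5)²) = 23.09 ≈ 23.09 km. ✓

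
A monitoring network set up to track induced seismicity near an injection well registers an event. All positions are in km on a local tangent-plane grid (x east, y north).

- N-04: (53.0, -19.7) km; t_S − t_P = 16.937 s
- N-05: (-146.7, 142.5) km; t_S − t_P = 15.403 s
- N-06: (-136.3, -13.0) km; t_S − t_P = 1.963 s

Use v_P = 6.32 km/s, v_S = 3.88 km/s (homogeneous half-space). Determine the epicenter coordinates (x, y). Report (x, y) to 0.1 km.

(-116.9, -9.4)

Distance from S−P lag: d = Δt · v_P v_S / (v_P − v_S) = Δt · (6.32·3.88)/(6.32−3.88) ≈ 10.0498·Δt.
So d_N-04 = 170.21, d_N-05 = 154.80, d_N-06 = 19.73 km.
Circle about each station: (x − 53.0)² + (y + 19.7)² = 170.21²; (x + 146.7)² + (y − 142.5)² = 154.80²; (x + 136.3)² + (y + 13.0)² = 19.73².
Subtracting the N-04 equation from the N-05 and N-06 equations removes the quadratic terms:
-399.4 x + 324.4 y = 43638.45
-378.6 x + 13.4 y = 44131.77
Solving the 2×2 system: x ≈ -116.9, y ≈ -9.4 km.
Check against N-04 (with the unrounded x, y): √((x − 53.0)²+(y + 19.7)²) = 170.21 ≈ 170.21 km. ✓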